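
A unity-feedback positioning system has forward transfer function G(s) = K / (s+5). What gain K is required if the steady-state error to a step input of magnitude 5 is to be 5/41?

200

The open loop has no poles at the origin → type 0 system.
K_p = lim_{s→0} G(s) = K / (5) = 0.2·K.
e_ss = 5/(1 + K_p) = 5/41 ⇒ 1 + 0.2·K = 41 ⇒ K = 200.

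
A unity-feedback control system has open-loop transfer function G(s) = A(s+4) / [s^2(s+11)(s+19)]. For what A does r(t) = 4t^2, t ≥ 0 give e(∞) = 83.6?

Two free integrators in G(s): this is a type 2 system.
K_a = lim_{s→0} s^2·G(s) = A·4 / (11·19) = (4/209)·A.
e_ss = 8/K_a = 83.6 ⇒ K_a = 20/209 ⇒ A = (20/209)/(4/209) = 5.

5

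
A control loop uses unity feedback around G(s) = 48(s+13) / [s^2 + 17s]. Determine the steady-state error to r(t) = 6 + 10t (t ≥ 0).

Lowest-order denominator term is 17s, so the open loop has 1 pole at the origin → type 1 system. By superposition:
  • 6: tracked with zero error.
  • 10t: e_ss = 10/K_v with K_v=624/17 → 85/312.
Total e_ss = 85/312.

85/312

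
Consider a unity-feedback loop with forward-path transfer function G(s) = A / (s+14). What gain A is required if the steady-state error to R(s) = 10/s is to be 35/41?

150

System type = 0 (no poles at s=0).
K_p = lim_{s→0} G(s) = A / (14) = (1/14)·A.
e_ss = 10/(1 + K_p) = 35/41 ⇒ 1 + (1/14)·A = 82/7 ⇒ A = 150.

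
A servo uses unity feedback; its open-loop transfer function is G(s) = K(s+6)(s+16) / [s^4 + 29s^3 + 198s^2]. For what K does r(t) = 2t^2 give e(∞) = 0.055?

The denominator has no term below 198s^2 — 2 poles at s=0, type 2.
K_a = lim_{s→0} s^2·G(s) = K·6·16 / 198 = (16/33)·K.
e_ss = 4/K_a = 0.055 ⇒ K_a = 800/11 ⇒ K = (800/11)/(16/33) = 150.

150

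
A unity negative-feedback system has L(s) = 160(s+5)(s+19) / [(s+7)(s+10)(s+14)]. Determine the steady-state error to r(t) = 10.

System type = 0 (no poles at s=0).
K_p = lim_{s→0} L(s) = 160·5·19 / (7·10·14) = 760/49.
e_ss = 10/(1 + K_p) = 10/(809/49) = 490/809.

490/809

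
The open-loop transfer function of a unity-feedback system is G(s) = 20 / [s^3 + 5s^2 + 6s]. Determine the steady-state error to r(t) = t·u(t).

Lowest-order denominator term is 6s, so the open loop has 1 pole at the origin → type 1 system.
K_v = lim_{s→0} s·G(s) = 20 / 6 = 10/3.
e_ss = 1/K_v = 1/(10/3) = 0.3.

0.3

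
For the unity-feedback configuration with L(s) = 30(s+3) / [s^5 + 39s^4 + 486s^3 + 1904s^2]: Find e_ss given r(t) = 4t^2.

Lowest-order denominator term is 1904s^2, so the open loop has 2 poles at the origin → type 2 system.
K_a = lim_{s→0} s^2·L(s) = 30·3 / 1904 = 45/952.
r(t) = 4t^2 gives R(s) = 8/s^3.
e_ss = 8/K_a = 8/(45/952) = 7616/45.

7616/45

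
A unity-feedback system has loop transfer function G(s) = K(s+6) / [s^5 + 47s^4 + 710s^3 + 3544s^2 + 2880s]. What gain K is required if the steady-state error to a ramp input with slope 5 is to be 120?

Lowest-order denominator term is 2880s, so the open loop has 1 pole at the origin → type 1 system.
K_v = lim_{s→0} s·G(s) = K·6 / 2880 = (1/480)·K.
e_ss = 5/K_v = 120 ⇒ K_v = 1/24 ⇒ K = (1/24)/(1/480) = 20.

20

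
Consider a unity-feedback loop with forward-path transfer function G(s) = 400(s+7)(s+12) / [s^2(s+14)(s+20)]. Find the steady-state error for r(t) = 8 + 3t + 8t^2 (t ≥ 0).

The open loop has two poles at the origin → type 2 system. Taking each input component in turn:
  • 8: tracked with zero error.
  • 3t: tracked with zero error.
  • 8t^2: e_ss = 16/K_a with K_a=120 → 2/15.
Total e_ss = 2/15.

2/15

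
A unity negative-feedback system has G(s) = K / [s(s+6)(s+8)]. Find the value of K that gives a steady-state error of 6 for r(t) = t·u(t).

One free integrator in G(s): this is a type 1 system.
K_v = lim_{s→0} s·G(s) = K / (6·8) = (1/48)·K.
e_ss = 1/K_v = 6 ⇒ K_v = 1/6 ⇒ K = (1/6)/(1/48) = 8.

8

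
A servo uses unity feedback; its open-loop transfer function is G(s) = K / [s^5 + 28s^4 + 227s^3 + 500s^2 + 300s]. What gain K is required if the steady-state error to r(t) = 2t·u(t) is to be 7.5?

80

Lowest-order denominator term is 300s, so the open loop has 1 pole at the origin → type 1 system.
K_v = lim_{s→0} s·G(s) = K / 300 = (1/300)·K.
e_ss = 2/K_v = 7.5 ⇒ K_v = 4/15 ⇒ K = (4/15)/(1/300) = 80.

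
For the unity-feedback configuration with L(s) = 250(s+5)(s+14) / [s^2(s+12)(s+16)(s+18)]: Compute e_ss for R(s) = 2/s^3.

1728/4375

The open loop has two poles at the origin → type 2 system.
K_a = lim_{s→0} s^2·L(s) = 250·5·14 / (12·16·18) = 4375/864.
r(t) = t^2 gives R(s) = 2/s^3.
e_ss = 2/K_a = 2/(4375/864) = 1728/4375.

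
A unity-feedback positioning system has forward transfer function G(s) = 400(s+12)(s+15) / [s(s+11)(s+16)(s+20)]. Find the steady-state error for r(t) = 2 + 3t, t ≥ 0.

G(s) has one factor of s in the denominator, so the system is type 1. By superposition:
  • 2: tracked with zero error.
  • 3t: e_ss = 3/K_v with K_v=225/11 → 11/75.
Total e_ss = 11/75.

11/75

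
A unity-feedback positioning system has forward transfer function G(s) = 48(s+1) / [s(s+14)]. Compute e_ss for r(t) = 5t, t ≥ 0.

35/24

The open loop has one pole at the origin → type 1 system.
K_v = lim_{s→0} s·G(s) = 48·1 / (14) = 24/7.
e_ss = 5/K_v = 5/(24/7) = 35/24.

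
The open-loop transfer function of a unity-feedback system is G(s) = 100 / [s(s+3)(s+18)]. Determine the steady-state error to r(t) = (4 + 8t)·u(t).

The open loop has one pole at the origin → type 1 system. Treating each term separately:
  • 4: tracked with zero error.
  • 8t: e_ss = 8/K_v with K_v=50/27 → 4.32.
Total e_ss = 4.32.

4.32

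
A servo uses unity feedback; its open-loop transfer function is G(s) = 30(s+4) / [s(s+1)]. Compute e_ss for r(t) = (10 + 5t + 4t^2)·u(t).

One free integrator in G(s): this is a type 1 system. Treating each term separately:
  • 10: tracked with zero error.
  • 5t: e_ss = 5/K_v with K_v=120 → 1/24.
  • 4t^2: a type-1 system cannot track it, e_ss → ∞.
The unbounded component dominates.

infinity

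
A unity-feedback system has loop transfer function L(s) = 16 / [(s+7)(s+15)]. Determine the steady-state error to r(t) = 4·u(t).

The open loop has no poles at the origin → type 0 system.
K_p = lim_{s→0} L(s) = 16 / (7·15) = 16/105.
e_ss = 4/(1 + K_p) = 4/(121/105) = 420/121.

420/121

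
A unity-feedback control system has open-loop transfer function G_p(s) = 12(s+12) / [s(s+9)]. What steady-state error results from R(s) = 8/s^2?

One free integrator in G_p(s): this is a type 1 system.
K_v = lim_{s→0} s·G_p(s) = 12·12 / (9) = 16.
e_ss = 8/K_v = 8/16 = 0.5.

0.5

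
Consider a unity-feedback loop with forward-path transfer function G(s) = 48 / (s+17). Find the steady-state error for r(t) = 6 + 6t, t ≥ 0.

infinity

G(s) has no factors of s in the denominator, so the system is type 0. By superposition:
  • 6: e_ss = 6/(1+K_p) with K_p=48/17 → 102/65.
  • 6t: a type-0 system cannot track it, e_ss → ∞.
The unbounded component dominates.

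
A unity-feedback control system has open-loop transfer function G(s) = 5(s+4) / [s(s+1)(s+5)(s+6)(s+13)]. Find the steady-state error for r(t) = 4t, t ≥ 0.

One free integrator in G(s): this is a type 1 system.
K_v = lim_{s→0} s·G(s) = 5·4 / (1·5·6·13) = 2/39.
e_ss = 4/K_v = 4/(2/39) = 78.

78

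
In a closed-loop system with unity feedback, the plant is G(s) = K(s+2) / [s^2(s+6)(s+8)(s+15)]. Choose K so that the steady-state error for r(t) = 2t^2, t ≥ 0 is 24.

System type = 2 (two poles at s=0).
K_a = lim_{s→0} s^2·G(s) = K·2 / (6·8·15) = (1/360)·K.
e_ss = 4/K_a = 24 ⇒ K_a = 1/6 ⇒ K = (1/6)/(1/360) = 60.

60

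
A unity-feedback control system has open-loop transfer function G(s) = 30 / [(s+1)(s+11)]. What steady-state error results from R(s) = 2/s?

22/41

The open loop has no poles at the origin → type 0 system.
K_p = lim_{s→0} G(s) = 30 / (1·11) = 30/11.
e_ss = 2/(1 + K_p) = 2/(41/11) = 22/41.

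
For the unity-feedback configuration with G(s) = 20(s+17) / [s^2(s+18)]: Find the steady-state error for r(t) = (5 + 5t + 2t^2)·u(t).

18/85

Two free integrators in G(s): this is a type 2 system. Taking each input component in turn:
  • 5: tracked with zero error.
  • 5t: tracked with zero error.
  • 2t^2: e_ss = 4/K_a with K_a=170/9 → 18/85.
Total e_ss = 18/85.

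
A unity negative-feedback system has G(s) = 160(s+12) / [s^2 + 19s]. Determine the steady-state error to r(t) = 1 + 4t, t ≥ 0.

19/480

The denominator has no term below 19s — 1 pole at s=0, type 1. Treating each term separately:
  • 1: tracked with zero error.
  • 4t: e_ss = 4/K_v with K_v=1920/19 → 19/480.
Total e_ss = 19/480.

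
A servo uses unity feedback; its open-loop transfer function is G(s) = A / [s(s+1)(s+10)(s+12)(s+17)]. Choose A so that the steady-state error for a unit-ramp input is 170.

12

System type = 1 (one pole at s=0).
K_v = lim_{s→0} s·G(s) = A / (1·10·12·17) = (1/2040)·A.
e_ss = 1/K_v = 170 ⇒ K_v = 1/170 ⇒ A = (1/170)/(1/2040) = 12.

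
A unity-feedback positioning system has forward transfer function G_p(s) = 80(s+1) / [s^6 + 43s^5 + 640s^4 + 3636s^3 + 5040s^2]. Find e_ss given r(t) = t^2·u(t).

Lowest-order denominator term is 5040s^2, so the open loop has 2 poles at the origin → type 2 system.
K_a = lim_{s→0} s^2·G_p(s) = 80·1 / 5040 = 1/63.
r(t) = t^2 gives R(s) = 2/s^3.
e_ss = 2/K_a = 2/(1/63) = 126.

126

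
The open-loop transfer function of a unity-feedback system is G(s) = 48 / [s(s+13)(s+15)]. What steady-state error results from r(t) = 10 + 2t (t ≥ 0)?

One free integrator in G(s): this is a type 1 system. Taking each input component in turn:
  • 10: tracked with zero error.
  • 2t: e_ss = 2/K_v with K_v=16/65 → 8.125.
Total e_ss = 8.125.

8.125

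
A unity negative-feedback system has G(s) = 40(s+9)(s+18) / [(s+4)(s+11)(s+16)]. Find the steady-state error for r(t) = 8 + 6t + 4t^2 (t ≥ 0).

infinity

The open loop has no poles at the origin → type 0 system. Treating each term separately:
  • 8: e_ss = 8/(1+K_p) with K_p=405/44 → 352/449.
  • 6t: a type-0 system cannot track it, e_ss → ∞.
  • 4t^2: a type-0 system cannot track it, e_ss → ∞.
The unbounded component dominates.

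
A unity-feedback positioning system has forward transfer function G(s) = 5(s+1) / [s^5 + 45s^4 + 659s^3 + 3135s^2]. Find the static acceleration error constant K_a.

The denominator has no term below 3135s^2 — 2 poles at s=0, type 2.
K_a = lim_{s→0} s^2·G(s) = 5·1 / 3135 = 1/627.

1/627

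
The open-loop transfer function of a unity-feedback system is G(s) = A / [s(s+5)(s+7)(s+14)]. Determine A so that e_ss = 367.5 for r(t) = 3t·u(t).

The open loop has one pole at the origin → type 1 system.
K_v = lim_{s→0} s·G(s) = A / (5·7·14) = (1/490)·A.
e_ss = 3/K_v = 367.5 ⇒ K_v = 2/245 ⇒ A = (2/245)/(1/490) = 4.

4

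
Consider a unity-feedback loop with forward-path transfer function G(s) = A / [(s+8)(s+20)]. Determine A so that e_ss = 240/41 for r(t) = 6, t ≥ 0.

G(s) has no factors of s in the denominator, so the system is type 0.
K_p = lim_{s→0} G(s) = A / (8·20) = (1/160)·A.
e_ss = 6/(1 + K_p) = 240/41 ⇒ 1 + (1/160)·A = 1.025 ⇒ A = 4.

4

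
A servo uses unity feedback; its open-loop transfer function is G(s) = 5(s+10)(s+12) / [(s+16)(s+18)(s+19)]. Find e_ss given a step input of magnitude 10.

System type = 0 (no poles at s=0).
K_p = lim_{s→0} G(s) = 5·10·12 / (16·18·19) = 25/228.
e_ss = 10/(1 + K_p) = 10/(253/228) = 2280/253.

2280/253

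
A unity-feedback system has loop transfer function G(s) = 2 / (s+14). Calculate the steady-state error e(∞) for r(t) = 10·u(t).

The open loop has no poles at the origin → type 0 system.
K_p = lim_{s→0} G(s) = 2 / (14) = 1/7.
e_ss = 10/(1 + K_p) = 10/(8/7) = 8.75.

8.75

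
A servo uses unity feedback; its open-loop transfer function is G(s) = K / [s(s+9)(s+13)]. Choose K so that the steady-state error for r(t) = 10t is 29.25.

40

System type = 1 (one pole at s=0).
K_v = lim_{s→0} s·G(s) = K / (9·13) = (1/117)·K.
e_ss = 10/K_v = 29.25 ⇒ K_v = 40/117 ⇒ K = (40/117)/(1/117) = 40.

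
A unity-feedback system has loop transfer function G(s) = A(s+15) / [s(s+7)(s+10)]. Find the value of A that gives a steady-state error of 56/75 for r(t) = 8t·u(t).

G(s) has one factor of s in the denominator, so the system is type 1.
K_v = lim_{s→0} s·G(s) = A·15 / (7·10) = (3/14)·A.
e_ss = 8/K_v = 56/75 ⇒ K_v = 75/7 ⇒ A = (75/7)/(3/14) = 50.

50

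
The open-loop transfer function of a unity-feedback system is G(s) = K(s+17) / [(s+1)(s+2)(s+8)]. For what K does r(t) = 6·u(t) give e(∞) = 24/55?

The open loop has no poles at the origin → type 0 system.
K_p = lim_{s→0} G(s) = K·17 / (1·2·8) = 1.0625·K.
e_ss = 6/(1 + K_p) = 24/55 ⇒ 1 + 1.0625·K = 13.75 ⇒ K = 12.

12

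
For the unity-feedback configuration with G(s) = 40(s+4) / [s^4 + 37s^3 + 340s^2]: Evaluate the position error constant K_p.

infinity

K_p = lim_{s→0} G(s); with 2 poles at the origin the limit diverges, so K_p = ∞.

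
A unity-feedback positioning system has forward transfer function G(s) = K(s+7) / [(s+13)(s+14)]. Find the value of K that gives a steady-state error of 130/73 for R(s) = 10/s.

System type = 0 (no poles at s=0).
K_p = lim_{s→0} G(s) = K·7 / (13·14) = (1/26)·K.
e_ss = 10/(1 + K_p) = 130/73 ⇒ 1 + (1/26)·K = 73/13 ⇒ K = 120.

120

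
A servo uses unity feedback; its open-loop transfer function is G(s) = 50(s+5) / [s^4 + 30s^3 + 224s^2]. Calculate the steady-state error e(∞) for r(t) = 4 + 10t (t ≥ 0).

0

Lowest-order denominator term is 224s^2, so the open loop has 2 poles at the origin → type 2 system. By superposition:
  • 4: tracked with zero error.
  • 10t: tracked with zero error.
Total e_ss = 0.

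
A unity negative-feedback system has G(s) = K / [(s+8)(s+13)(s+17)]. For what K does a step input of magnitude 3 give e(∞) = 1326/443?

4

The open loop has no poles at the origin → type 0 system.
K_p = lim_{s→0} G(s) = K / (8·13·17) = (1/1768)·K.
e_ss = 3/(1 + K_p) = 1326/443 ⇒ 1 + (1/1768)·K = 443/442 ⇒ K = 4.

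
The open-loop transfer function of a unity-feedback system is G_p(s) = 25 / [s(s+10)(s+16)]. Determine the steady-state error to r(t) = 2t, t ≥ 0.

12.8

The open loop has one pole at the origin → type 1 system.
K_v = lim_{s→0} s·G_p(s) = 25 / (10·16) = 5/32.
e_ss = 2/K_v = 2/(5/32) = 12.8.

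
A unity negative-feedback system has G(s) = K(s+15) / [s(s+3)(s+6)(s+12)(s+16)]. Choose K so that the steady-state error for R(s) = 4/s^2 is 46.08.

20

One free integrator in G(s): this is a type 1 system.
K_v = lim_{s→0} s·G(s) = K·15 / (3·6·12·16) = (5/1152)·K.
e_ss = 4/K_v = 46.08 ⇒ K_v = 25/288 ⇒ K = (25/288)/(5/1152) = 20.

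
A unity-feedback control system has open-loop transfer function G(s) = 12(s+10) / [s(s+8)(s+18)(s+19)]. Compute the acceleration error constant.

G(s) has one factor of s in the denominator, so the system is type 1.
K_a = lim_{s→0} s^2·G(s) = 0 (the extra factor of s kills the finite limit).

0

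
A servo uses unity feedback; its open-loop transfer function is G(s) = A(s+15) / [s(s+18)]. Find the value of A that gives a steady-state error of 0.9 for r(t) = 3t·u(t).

System type = 1 (one pole at s=0).
K_v = lim_{s→0} s·G(s) = A·15 / (18) = (5/6)·A.
e_ss = 3/K_v = 0.9 ⇒ K_v = 10/3 ⇒ A = (10/3)/(5/6) = 4.

4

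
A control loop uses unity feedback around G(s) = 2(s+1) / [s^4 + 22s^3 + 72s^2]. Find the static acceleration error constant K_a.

1/36

The denominator has no term below 72s^2 — 2 poles at s=0, type 2.
K_a = lim_{s→0} s^2·G(s) = 2·1 / 72 = 1/36.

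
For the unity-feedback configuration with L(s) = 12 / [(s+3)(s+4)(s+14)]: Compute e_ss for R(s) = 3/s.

The open loop has no poles at the origin → type 0 system.
K_p = lim_{s→0} L(s) = 12 / (3·4·14) = 1/14.
e_ss = 3/(1 + K_p) = 3/(15/14) = 2.8.

2.8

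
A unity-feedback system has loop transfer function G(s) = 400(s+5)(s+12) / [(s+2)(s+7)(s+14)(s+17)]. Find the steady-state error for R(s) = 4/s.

No free integrators in G(s): this is a type 0 system.
K_p = lim_{s→0} G(s) = 400·5·12 / (2·7·14·17) = 6000/833.
e_ss = 4/(1 + K_p) = 4/(6833/833) = 3332/6833.

3332/6833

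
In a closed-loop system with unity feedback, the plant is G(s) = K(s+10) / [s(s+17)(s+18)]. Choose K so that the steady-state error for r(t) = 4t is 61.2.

2

System type = 1 (one pole at s=0).
K_v = lim_{s→0} s·G(s) = K·10 / (17·18) = (5/153)·K.
e_ss = 4/K_v = 61.2 ⇒ K_v = 10/153 ⇒ K = (10/153)/(5/153) = 2.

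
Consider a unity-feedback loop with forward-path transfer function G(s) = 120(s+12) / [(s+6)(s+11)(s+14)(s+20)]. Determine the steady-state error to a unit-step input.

System type = 0 (no poles at s=0).
K_p = lim_{s→0} G(s) = 120·12 / (6·11·14·20) = 6/77.
e_ss = 1/(1 + K_p) = 1/(83/77) = 77/83.

77/83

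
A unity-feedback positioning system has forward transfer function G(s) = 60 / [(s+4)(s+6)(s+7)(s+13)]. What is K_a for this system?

0

G(s) has no factors of s in the denominator, so the system is type 0.
K_a = lim_{s→0} s^2·G(s) = 0 (the extra factor of s kills the finite limit).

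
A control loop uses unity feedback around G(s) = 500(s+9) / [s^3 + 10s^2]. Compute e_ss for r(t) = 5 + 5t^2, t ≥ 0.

1/45

Factoring s^2 from the denominator leaves a polynomial with constant term 10, so the system is type 2. Taking each input component in turn:
  • 5: tracked with zero error.
  • 5t^2: e_ss = 10/K_a with K_a=450 → 1/45.
Total e_ss = 1/45.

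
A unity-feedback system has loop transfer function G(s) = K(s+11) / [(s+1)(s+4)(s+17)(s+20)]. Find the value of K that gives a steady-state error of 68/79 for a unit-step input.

20

System type = 0 (no poles at s=0).
K_p = lim_{s→0} G(s) = K·11 / (1·4·17·20) = (11/1360)·K.
e_ss = 1/(1 + K_p) = 68/79 ⇒ 1 + (11/1360)·K = 79/68 ⇒ K = 20.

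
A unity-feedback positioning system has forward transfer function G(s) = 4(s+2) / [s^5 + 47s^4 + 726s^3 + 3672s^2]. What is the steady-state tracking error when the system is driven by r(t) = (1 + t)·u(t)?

0

Factoring s^2 from the denominator leaves a polynomial with constant term 3672, so the system is type 2. Treating each term separately:
  • 1: tracked with zero error.
  • t: tracked with zero error.
Total e_ss = 0.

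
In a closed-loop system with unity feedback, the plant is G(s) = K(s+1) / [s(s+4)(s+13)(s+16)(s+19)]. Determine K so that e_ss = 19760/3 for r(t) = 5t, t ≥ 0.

G(s) has one factor of s in the denominator, so the system is type 1.
K_v = lim_{s→0} s·G(s) = K·1 / (4·13·16·19) = (1/15808)·K.
e_ss = 5/K_v = 19760/3 ⇒ K_v = 3/3952 ⇒ K = (3/3952)/(1/15808) = 12.

12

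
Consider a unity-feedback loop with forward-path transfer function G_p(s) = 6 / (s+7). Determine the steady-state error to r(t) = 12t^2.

infinity

G_p(s) has no factors of s in the denominator, so the system is type 0.
For a type-0 system K_a = 0, so e_ss to a parabolic input is unbounded.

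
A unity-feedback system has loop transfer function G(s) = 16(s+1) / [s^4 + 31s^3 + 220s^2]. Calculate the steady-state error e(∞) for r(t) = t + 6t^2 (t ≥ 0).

Lowest-order denominator term is 220s^2, so the open loop has 2 poles at the origin → type 2 system. By superposition:
  • t: tracked with zero error.
  • 6t^2: e_ss = 12/K_a with K_a=4/55 → 165.
Total e_ss = 165.

165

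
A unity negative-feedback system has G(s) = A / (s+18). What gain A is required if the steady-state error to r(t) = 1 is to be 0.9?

2

G(s) has no factors of s in the denominator, so the system is type 0.
K_p = lim_{s→0} G(s) = A / (18) = (1/18)·A.
e_ss = 1/(1 + K_p) = 0.9 ⇒ 1 + (1/18)·A = 10/9 ⇒ A = 2.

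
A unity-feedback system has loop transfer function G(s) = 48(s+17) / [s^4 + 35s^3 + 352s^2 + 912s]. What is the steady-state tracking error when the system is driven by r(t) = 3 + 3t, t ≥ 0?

The denominator has no term below 912s — 1 pole at s=0, type 1. Treating each term separately:
  • 3: tracked with zero error.
  • 3t: e_ss = 3/K_v with K_v=17/19 → 57/17.
Total e_ss = 57/17.

57/17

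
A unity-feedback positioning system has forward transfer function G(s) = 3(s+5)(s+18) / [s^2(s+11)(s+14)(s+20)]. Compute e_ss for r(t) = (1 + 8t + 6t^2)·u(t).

1232/9

The open loop has two poles at the origin → type 2 system. Taking each input component in turn:
  • 1: tracked with zero error.
  • 8t: tracked with zero error.
  • 6t^2: e_ss = 12/K_a with K_a=27/308 → 1232/9.
Total e_ss = 1232/9.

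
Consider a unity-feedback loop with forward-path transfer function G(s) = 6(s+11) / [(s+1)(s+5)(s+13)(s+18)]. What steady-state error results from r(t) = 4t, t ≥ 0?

No free integrators in G(s): this is a type 0 system.
For a type-0 system K_v = 0, so e_ss to a ramp input is unbounded.

infinity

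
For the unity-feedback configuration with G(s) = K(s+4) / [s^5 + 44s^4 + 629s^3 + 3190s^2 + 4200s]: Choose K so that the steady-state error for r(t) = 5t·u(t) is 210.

The denominator has no term below 4200s — 1 pole at s=0, type 1.
K_v = lim_{s→0} s·G(s) = K·4 / 4200 = (1/1050)·K.
e_ss = 5/K_v = 210 ⇒ K_v = 1/42 ⇒ K = (1/42)/(1/1050) = 25.

25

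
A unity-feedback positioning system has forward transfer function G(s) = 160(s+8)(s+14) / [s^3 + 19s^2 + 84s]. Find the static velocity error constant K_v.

Factoring s from the denominator leaves a polynomial with constant term 84, so the system is type 1.
K_v = lim_{s→0} s·G(s) = 160·8·14 / 84 = 640/3.

640/3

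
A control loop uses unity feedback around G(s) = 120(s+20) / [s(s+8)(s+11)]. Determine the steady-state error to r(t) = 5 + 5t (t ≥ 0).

11/60

G(s) has one factor of s in the denominator, so the system is type 1. Treating each term separately:
  • 5: tracked with zero error.
  • 5t: e_ss = 5/K_v with K_v=300/11 → 11/60.
Total e_ss = 11/60.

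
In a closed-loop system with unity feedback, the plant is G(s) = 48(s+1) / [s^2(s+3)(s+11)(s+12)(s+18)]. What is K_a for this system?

Two free integrators in G(s): this is a type 2 system.
K_a = lim_{s→0} s^2·G(s) = 48·1 / (3·11·12·18) = 2/297.

2/297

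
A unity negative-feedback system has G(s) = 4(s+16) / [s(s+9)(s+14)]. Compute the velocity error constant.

The open loop has one pole at the origin → type 1 system.
K_v = lim_{s→0} s·G(s) = 4·16 / (9·14) = 32/63.

32/63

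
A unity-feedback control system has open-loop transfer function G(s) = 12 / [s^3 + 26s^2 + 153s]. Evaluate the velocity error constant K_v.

The denominator has no term below 153s — 1 pole at s=0, type 1.
K_v = lim_{s→0} s·G(s) = 12 / 153 = 4/51.

4/51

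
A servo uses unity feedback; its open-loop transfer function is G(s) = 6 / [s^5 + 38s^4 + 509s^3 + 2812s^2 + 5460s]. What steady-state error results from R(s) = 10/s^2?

Lowest-order denominator term is 5460s, so the open loop has 1 pole at the origin → type 1 system.
K_v = lim_{s→0} s·G(s) = 6 / 5460 = 1/910.
e_ss = 10/K_v = 10/(1/910) = 9100.

9100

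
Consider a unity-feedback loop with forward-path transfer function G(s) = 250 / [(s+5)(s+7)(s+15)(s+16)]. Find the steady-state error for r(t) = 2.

System type = 0 (no poles at s=0).
K_p = lim_{s→0} G(s) = 250 / (5·7·15·16) = 5/168.
e_ss = 2/(1 + K_p) = 2/(173/168) = 336/173.

336/173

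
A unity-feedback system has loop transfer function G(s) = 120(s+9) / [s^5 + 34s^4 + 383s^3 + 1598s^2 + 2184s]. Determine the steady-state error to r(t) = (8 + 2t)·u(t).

Factoring s from the denominator leaves a polynomial with constant term 2184, so the system is type 1. By superposition:
  • 8: tracked with zero error.
  • 2t: e_ss = 2/K_v with K_v=45/91 → 182/45.
Total e_ss = 182/45.

182/45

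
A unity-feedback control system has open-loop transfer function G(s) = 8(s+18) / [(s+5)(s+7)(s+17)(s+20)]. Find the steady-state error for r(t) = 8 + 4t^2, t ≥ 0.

The open loop has no poles at the origin → type 0 system. Treating each term separately:
  • 8: e_ss = 8/(1+K_p) with K_p=36/2975 → 23800/3011.
  • 4t^2: a type-0 system cannot track it, e_ss → ∞.
The unbounded component dominates.

infinity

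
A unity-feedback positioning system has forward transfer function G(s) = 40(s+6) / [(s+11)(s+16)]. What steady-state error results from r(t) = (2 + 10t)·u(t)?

No free integrators in G(s): this is a type 0 system. Treating each term separately:
  • 2: e_ss = 2/(1+K_p) with K_p=15/11 → 11/13.
  • 10t: a type-0 system cannot track it, e_ss → ∞.
The unbounded component dominates.

infinity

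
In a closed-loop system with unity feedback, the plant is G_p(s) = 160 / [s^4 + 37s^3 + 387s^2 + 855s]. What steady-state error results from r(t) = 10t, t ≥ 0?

Lowest-order denominator term is 855s, so the open loop has 1 pole at the origin → type 1 system.
K_v = lim_{s→0} s·G_p(s) = 160 / 855 = 32/171.
e_ss = 10/K_v = 10/(32/171) = 53.4375.

53.4375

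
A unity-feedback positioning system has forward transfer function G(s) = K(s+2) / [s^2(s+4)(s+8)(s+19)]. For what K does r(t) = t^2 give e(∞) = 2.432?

Two free integrators in G(s): this is a type 2 system.
K_a = lim_{s→0} s^2·G(s) = K·2 / (4·8·19) = (1/304)·K.
e_ss = 2/K_a = 2.432 ⇒ K_a = 125/152 ⇒ K = (125/152)/(1/304) = 250.

250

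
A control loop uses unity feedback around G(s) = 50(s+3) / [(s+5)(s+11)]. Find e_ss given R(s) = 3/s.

No free integrators in G(s): this is a type 0 system.
K_p = lim_{s→0} G(s) = 50·3 / (5·11) = 30/11.
e_ss = 3/(1 + K_p) = 3/(41/11) = 33/41.

33/41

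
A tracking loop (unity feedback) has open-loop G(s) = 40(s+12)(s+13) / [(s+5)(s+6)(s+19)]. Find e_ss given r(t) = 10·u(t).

No free integrators in G(s): this is a type 0 system.
K_p = lim_{s→0} G(s) = 40·12·13 / (5·6·19) = 208/19.
e_ss = 10/(1 + K_p) = 10/(227/19) = 190/227.

190/227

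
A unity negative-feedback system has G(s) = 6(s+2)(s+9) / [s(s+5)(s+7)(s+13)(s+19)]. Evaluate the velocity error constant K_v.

108/8645

System type = 1 (one pole at s=0).
K_v = lim_{s→0} s·G(s) = 6·2·9 / (5·7·13·19) = 108/8645.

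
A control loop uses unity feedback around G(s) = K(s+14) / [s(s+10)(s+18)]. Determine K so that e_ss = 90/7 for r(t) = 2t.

2

G(s) has one factor of s in the denominator, so the system is type 1.
K_v = lim_{s→0} s·G(s) = K·14 / (10·18) = (7/90)·K.
e_ss = 2/K_v = 90/7 ⇒ K_v = 7/45 ⇒ K = (7/45)/(7/90) = 2.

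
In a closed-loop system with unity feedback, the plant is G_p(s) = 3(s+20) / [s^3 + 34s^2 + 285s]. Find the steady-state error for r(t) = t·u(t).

Factoring s from the denominator leaves a polynomial with constant term 285, so the system is type 1.
K_v = lim_{s→0} s·G_p(s) = 3·20 / 285 = 4/19.
e_ss = 1/K_v = 1/(4/19) = 4.75.

4.75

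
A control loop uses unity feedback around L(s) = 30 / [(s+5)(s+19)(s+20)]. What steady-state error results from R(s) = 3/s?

570/193

L(s) has no factors of s in the denominator, so the system is type 0.
K_p = lim_{s→0} L(s) = 30 / (5·19·20) = 3/190.
e_ss = 3/(1 + K_p) = 3/(193/190) = 570/193.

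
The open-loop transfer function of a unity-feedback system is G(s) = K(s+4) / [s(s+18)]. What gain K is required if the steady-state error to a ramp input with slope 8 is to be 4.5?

The open loop has one pole at the origin → type 1 system.
K_v = lim_{s→0} s·G(s) = K·4 / (18) = (2/9)·K.
e_ss = 8/K_v = 4.5 ⇒ K_v = 16/9 ⇒ K = (16/9)/(2/9) = 8.

8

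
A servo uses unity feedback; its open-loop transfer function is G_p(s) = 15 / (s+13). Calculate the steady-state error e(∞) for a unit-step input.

System type = 0 (no poles at s=0).
K_p = lim_{s→0} G_p(s) = 15 / (13) = 15/13.
e_ss = 1/(1 + K_p) = 1/(28/13) = 13/28.

13/28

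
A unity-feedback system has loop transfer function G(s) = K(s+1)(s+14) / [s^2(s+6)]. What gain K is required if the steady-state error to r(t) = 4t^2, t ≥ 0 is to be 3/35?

System type = 2 (two poles at s=0).
K_a = lim_{s→0} s^2·G(s) = K·1·14 / (6) = (7/3)·K.
e_ss = 8/K_a = 3/35 ⇒ K_a = 280/3 ⇒ K = (280/3)/(7/3) = 40.

40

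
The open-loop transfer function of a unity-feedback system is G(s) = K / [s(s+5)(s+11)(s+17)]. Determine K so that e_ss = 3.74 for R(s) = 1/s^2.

250

One free integrator in G(s): this is a type 1 system.
K_v = lim_{s→0} s·G(s) = K / (5·11·17) = (1/935)·K.
e_ss = 1/K_v = 3.74 ⇒ K_v = 50/187 ⇒ K = (50/187)/(1/935) = 250.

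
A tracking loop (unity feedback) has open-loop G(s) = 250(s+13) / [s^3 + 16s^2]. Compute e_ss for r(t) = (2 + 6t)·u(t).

0

Lowest-order denominator term is 16s^2, so the open loop has 2 poles at the origin → type 2 system. By superposition:
  • 2: tracked with zero error.
  • 6t: tracked with zero error.
Total e_ss = 0.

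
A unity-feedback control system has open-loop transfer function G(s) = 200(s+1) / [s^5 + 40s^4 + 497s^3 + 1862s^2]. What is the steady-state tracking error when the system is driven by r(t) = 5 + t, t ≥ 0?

0

The denominator has no term below 1862s^2 — 2 poles at s=0, type 2. By superposition:
  • 5: tracked with zero error.
  • t: tracked with zero error.
Total e_ss = 0.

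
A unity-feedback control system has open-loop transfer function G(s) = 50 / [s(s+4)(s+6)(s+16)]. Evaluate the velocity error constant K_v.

One free integrator in G(s): this is a type 1 system.
K_v = lim_{s→0} s·G(s) = 50 / (4·6·16) = 25/192.

25/192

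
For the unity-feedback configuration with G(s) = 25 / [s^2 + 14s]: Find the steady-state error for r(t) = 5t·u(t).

The denominator has no term below 14s — 1 pole at s=0, type 1.
K_v = lim_{s→0} s·G(s) = 25 / 14 = 25/14.
e_ss = 5/K_v = 5/(25/14) = 2.8.

2.8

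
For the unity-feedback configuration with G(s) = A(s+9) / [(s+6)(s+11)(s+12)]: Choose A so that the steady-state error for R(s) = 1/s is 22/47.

100

System type = 0 (no poles at s=0).
K_p = lim_{s→0} G(s) = A·9 / (6·11·12) = (1/88)·A.
e_ss = 1/(1 + K_p) = 22/47 ⇒ 1 + (1/88)·A = 47/22 ⇒ A = 100.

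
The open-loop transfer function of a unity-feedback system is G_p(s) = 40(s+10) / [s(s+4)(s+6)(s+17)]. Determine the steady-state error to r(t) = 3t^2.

The open loop has one pole at the origin → type 1 system.
For a type-1 system K_a = 0, so e_ss to a parabolic input is unbounded.

infinity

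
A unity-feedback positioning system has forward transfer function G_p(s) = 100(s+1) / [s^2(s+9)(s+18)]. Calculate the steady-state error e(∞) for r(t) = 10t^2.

32.4

G_p(s) has two factors of s in the denominator, so the system is type 2.
K_a = lim_{s→0} s^2·G_p(s) = 100·1 / (9·18) = 50/81.
r(t) = 10t^2 gives R(s) = 20/s^3.
e_ss = 20/K_a = 20/(50/81) = 32.4.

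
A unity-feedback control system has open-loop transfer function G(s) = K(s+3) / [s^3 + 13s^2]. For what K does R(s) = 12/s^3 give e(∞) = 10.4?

5

Lowest-order denominator term is 13s^2, so the open loop has 2 poles at the origin → type 2 system.
K_a = lim_{s→0} s^2·G(s) = K·3 / 13 = (3/13)·K.
e_ss = 12/K_a = 10.4 ⇒ K_a = 15/13 ⇒ K = (15/13)/(3/13) = 5.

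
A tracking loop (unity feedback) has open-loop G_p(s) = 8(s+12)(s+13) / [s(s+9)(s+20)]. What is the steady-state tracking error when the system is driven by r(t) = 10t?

75/52

System type = 1 (one pole at s=0).
K_v = lim_{s→0} s·G_p(s) = 8·12·13 / (9·20) = 104/15.
e_ss = 10/K_v = 10/(104/15) = 75/52.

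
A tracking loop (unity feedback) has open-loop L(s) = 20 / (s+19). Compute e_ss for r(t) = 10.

190/39

No free integrators in L(s): this is a type 0 system.
K_p = lim_{s→0} L(s) = 20 / (19) = 20/19.
e_ss = 10/(1 + K_p) = 10/(39/19) = 190/39.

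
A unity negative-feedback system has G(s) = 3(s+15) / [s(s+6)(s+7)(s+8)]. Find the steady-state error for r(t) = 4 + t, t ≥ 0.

112/15

G(s) has one factor of s in the denominator, so the system is type 1. Taking each input component in turn:
  • 4: tracked with zero error.
  • t: e_ss = 1/K_v with K_v=15/112 → 112/15.
Total e_ss = 112/15.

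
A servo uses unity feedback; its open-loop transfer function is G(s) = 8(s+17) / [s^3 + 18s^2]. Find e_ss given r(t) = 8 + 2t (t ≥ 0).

Lowest-order denominator term is 18s^2, so the open loop has 2 poles at the origin → type 2 system. By superposition:
  • 8: tracked with zero error.
  • 2t: tracked with zero error.
Total e_ss = 0.

0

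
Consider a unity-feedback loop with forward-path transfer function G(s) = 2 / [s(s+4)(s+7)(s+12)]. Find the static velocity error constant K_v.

1/168

The open loop has one pole at the origin → type 1 system.
K_v = lim_{s→0} s·G(s) = 2 / (4·7·12) = 1/168.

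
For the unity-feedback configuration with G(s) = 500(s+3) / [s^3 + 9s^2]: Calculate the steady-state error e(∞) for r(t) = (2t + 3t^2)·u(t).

0.036

Factoring s^2 from the denominator leaves a polynomial with constant term 9, so the system is type 2. By superposition:
  • 2t: tracked with zero error.
  • 3t^2: e_ss = 6/K_a with K_a=500/3 → 0.036.
Total e_ss = 0.036.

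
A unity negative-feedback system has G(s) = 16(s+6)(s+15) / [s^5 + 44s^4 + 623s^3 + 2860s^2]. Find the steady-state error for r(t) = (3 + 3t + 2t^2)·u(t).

143/18

Lowest-order denominator term is 2860s^2, so the open loop has 2 poles at the origin → type 2 system. Treating each term separately:
  • 3: tracked with zero error.
  • 3t: tracked with zero error.
  • 2t^2: e_ss = 4/K_a with K_a=72/143 → 143/18.
Total e_ss = 143/18.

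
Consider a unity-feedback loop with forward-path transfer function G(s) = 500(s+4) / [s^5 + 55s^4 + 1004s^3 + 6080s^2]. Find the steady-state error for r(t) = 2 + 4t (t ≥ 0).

Factoring s^2 from the denominator leaves a polynomial with constant term 6080, so the system is type 2. By superposition:
  • 2: tracked with zero error.
  • 4t: tracked with zero error.
Total e_ss = 0.

0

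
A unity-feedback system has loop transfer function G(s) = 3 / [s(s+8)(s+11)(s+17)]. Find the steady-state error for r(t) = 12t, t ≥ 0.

5984

System type = 1 (one pole at s=0).
K_v = lim_{s→0} s·G(s) = 3 / (8·11·17) = 3/1496.
e_ss = 12/K_v = 12/(3/1496) = 5984.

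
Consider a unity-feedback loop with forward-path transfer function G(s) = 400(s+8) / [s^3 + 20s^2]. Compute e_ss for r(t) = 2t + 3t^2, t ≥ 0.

Lowest-order denominator term is 20s^2, so the open loop has 2 poles at the origin → type 2 system. By superposition:
  • 2t: tracked with zero error.
  • 3t^2: e_ss = 6/K_a with K_a=160 → 0.0375.
Total e_ss = 0.0375.

0.0375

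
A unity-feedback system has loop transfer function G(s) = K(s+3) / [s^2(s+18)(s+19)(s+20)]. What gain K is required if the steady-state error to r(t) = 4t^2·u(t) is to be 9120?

System type = 2 (two poles at s=0).
K_a = lim_{s→0} s^2·G(s) = K·3 / (18·19·20) = (1/2280)·K.
e_ss = 8/K_a = 9120 ⇒ K_a = 1/1140 ⇒ K = (1/1140)/(1/2280) = 2.

2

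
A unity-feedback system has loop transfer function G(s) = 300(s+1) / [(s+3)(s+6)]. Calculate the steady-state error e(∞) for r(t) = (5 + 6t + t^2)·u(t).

System type = 0 (no poles at s=0). By superposition:
  • 5: e_ss = 5/(1+K_p) with K_p=50/3 → 15/53.
  • 6t: a type-0 system cannot track it, e_ss → ∞.
  • t^2: a type-0 system cannot track it, e_ss → ∞.
The unbounded component dominates.

infinity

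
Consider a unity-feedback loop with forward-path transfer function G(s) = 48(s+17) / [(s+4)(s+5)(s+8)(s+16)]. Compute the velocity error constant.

0

G(s) has no factors of s in the denominator, so the system is type 0.
K_v = lim_{s→0} s·G(s) = 0 (the extra factor of s kills the finite limit).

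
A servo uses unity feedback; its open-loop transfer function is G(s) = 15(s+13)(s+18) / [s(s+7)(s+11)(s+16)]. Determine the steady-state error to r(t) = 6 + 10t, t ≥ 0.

1232/351

G(s) has one factor of s in the denominator, so the system is type 1. Taking each input component in turn:
  • 6: tracked with zero error.
  • 10t: e_ss = 10/K_v with K_v=1755/616 → 1232/351.
Total e_ss = 1232/351.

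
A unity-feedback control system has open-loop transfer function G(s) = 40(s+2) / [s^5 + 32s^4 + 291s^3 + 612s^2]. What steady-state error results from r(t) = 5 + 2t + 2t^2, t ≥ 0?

Factoring s^2 from the denominator leaves a polynomial with constant term 612, so the system is type 2. By superposition:
  • 5: tracked with zero error.
  • 2t: tracked with zero error.
  • 2t^2: e_ss = 4/K_a with K_a=20/153 → 30.6.
Total e_ss = 30.6.

30.6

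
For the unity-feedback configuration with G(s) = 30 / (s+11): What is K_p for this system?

30/11

No free integrators in G(s): this is a type 0 system.
K_p = lim_{s→0} G(s) = 30 / (11) = 30/11.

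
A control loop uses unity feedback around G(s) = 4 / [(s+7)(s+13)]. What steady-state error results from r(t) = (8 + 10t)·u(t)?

No free integrators in G(s): this is a type 0 system. Treating each term separately:
  • 8: e_ss = 8/(1+K_p) with K_p=4/91 → 728/95.
  • 10t: a type-0 system cannot track it, e_ss → ∞.
The unbounded component dominates.

infinity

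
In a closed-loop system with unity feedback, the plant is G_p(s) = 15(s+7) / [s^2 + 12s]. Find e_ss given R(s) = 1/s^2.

4/35

Lowest-order denominator term is 12s, so the open loop has 1 pole at the origin → type 1 system.
K_v = lim_{s→0} s·G_p(s) = 15·7 / 12 = 8.75.
e_ss = 1/K_v = 1/8.75 = 4/35.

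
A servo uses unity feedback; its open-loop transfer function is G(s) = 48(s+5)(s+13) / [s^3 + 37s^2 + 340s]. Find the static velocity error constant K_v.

156/17

The denominator has no term below 340s — 1 pole at s=0, type 1.
K_v = lim_{s→0} s·G(s) = 48·5·13 / 340 = 156/17.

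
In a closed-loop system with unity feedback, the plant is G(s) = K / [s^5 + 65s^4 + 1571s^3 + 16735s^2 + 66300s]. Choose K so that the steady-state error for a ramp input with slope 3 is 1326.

Factoring s from the denominator leaves a polynomial with constant term 66300, so the system is type 1.
K_v = lim_{s→0} s·G(s) = K / 66300 = (1/66300)·K.
e_ss = 3/K_v = 1326 ⇒ K_v = 1/442 ⇒ K = (1/442)/(1/66300) = 150.

150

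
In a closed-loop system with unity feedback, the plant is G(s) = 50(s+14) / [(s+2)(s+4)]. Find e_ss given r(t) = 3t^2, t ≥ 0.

infinity

System type = 0 (no poles at s=0).
K_a = lim_{s→0} s^2·G(s) = 0; the steady-state error to this parabolic input grows without bound.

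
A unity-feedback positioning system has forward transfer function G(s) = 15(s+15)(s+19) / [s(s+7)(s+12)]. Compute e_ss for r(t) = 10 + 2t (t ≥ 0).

56/1425

G(s) has one factor of s in the denominator, so the system is type 1. By superposition:
  • 10: tracked with zero error.
  • 2t: e_ss = 2/K_v with K_v=1425/28 → 56/1425.
Total e_ss = 56/1425.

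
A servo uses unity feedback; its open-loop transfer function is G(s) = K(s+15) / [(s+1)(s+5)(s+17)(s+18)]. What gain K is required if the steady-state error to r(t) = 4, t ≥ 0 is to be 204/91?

System type = 0 (no poles at s=0).
K_p = lim_{s→0} G(s) = K·15 / (1·5·17·18) = (1/102)·K.
e_ss = 4/(1 + K_p) = 204/91 ⇒ 1 + (1/102)·K = 91/51 ⇒ K = 80.

80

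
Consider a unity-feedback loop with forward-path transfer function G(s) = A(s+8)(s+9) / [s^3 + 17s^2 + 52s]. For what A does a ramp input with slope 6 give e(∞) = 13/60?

The denominator has no term below 52s — 1 pole at s=0, type 1.
K_v = lim_{s→0} s·G(s) = A·8·9 / 52 = (18/13)·A.
e_ss = 6/K_v = 13/60 ⇒ K_v = 360/13 ⇒ A = (360/13)/(18/13) = 20.

20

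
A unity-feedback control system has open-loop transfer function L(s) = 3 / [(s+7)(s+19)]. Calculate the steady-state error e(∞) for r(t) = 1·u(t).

133/136

System type = 0 (no poles at s=0).
K_p = lim_{s→0} L(s) = 3 / (7·19) = 3/133.
e_ss = 1/(1 + K_p) = 1/(136/133) = 133/136.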